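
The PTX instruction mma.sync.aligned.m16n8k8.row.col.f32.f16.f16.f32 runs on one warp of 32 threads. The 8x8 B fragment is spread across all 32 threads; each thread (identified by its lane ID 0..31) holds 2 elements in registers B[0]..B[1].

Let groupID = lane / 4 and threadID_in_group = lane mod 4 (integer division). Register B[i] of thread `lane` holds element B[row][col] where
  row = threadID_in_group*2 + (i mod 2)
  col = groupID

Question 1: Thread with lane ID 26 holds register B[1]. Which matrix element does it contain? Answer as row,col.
26: g=6,t=2
[1] (2*2+1,6) = (5,6)

5,6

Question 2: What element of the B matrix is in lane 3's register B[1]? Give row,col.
lane 3: grp=0 (3/4), tig=3 (3%4)
i=1: r=3*2+1=7, c=grp=0

7,0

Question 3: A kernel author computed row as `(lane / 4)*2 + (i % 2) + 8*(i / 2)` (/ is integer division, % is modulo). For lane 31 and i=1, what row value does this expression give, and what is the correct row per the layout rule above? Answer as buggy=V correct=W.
buggy=15 correct=7

`(lane / 4)*2 + (i % 2) + 8*(i / 2)`[31,1]=>15
L=31=>grp=31>>2=7, tig=31&3=3
[1]=>row 3·2+1=7  col grp=7
row: 15 vs 7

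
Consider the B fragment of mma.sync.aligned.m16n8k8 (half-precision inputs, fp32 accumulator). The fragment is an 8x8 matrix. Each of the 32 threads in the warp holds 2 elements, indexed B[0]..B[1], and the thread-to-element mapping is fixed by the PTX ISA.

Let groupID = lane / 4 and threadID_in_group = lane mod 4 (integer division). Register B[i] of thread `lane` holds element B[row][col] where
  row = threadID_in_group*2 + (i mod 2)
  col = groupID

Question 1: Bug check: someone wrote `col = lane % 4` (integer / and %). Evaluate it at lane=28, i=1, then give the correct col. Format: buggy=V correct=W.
buggy=0 correct=7

`lane % 4`[28,1]->0
28: g=7,t=0
[1] (0*2+1,7) = (1,7)
col: 0 vs 7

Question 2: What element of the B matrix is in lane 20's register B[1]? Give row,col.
1,5

20: gr=5,th=0
[1] (0*2+1,5) = (1,5)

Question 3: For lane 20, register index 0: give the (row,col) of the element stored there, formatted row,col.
L=20->gid=20>>2=5, tid=20&3=0
[0]->row 0·2+0=0  col gid=5

0,5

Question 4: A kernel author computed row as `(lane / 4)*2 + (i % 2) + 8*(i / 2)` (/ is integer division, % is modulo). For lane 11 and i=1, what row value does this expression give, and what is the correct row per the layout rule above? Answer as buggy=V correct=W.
buggy=5 correct=7

`(lane / 4)*2 + (i % 2) + 8*(i / 2)`[11,1]⇒5
L=11⇒gr=11>>2=2, th=11&3=3
[1]⇒row 3·2+1=7  col gr=2
row: 5 vs 7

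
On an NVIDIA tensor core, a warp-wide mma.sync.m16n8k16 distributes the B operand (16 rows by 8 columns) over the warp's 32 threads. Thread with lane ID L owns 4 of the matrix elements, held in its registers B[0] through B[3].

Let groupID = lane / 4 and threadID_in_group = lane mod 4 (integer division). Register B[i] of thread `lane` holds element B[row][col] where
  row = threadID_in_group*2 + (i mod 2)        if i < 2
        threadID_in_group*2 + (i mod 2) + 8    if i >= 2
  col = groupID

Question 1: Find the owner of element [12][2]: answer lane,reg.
c: 2->gid=2  r: 12->r8=1,tid=2,i&1=0
L=2*4+2=10  i=1*2+0=2

10,2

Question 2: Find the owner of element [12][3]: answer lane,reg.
14,2

c: 3->gid=3  r: 12->r8=1,tid=2,i&1=0
L=3*4+2=14  i=1*2+0=2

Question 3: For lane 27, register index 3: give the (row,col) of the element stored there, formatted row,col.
15,6

27: gid=6,tid=3
[3] (3*2+1+8,6) = (15,6)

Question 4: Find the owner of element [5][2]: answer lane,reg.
c:2=>grp=2  r:5=>rB=0,tig=2,lo=1
L=2*4+2=10  i=0*2+1=1

10,1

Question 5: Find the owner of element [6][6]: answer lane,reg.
27,0

c:6=>grp=6  r:6=>rB=0,tig=3,lo=0
L=6*4+3=27  i=0*2+0=0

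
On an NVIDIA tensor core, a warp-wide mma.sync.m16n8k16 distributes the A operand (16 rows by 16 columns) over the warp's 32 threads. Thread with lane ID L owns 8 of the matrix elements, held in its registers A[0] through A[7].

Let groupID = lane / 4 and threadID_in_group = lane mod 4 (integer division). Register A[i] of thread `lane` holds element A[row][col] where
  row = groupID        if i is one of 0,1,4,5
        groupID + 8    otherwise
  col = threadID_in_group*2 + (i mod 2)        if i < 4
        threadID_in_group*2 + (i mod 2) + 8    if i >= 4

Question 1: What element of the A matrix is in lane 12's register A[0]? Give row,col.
12: gid=3,tid=0
[0] (3+0,0*2+0+0) = (3,0)

3,0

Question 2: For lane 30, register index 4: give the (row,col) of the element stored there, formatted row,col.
7,12

lane 30->30/4=7, 30 mod 4=2
i=4  r:7+0->7  c:2·2+0+8->12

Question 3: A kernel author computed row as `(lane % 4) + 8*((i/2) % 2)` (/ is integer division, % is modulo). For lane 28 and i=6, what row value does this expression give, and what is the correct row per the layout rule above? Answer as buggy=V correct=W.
buggy=8 correct=15

`(lane % 4) + 8*((i/2) % 2)`[28,6]->8
lane 28: g=7 (28/4), t=0 (28%4)
i=6: r=7+8=15, c=0*2+0+8=8
row: 8 vs 15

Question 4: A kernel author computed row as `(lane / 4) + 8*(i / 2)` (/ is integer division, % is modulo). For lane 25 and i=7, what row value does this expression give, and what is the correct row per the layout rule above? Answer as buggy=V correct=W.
`(lane / 4) + 8*(i / 2)`[25,7]⇒30
lane 25: gr=6 (25/4), th=1 (25%4)
i=7: r=6+8=14, c=1*2+1+8=11
row: 30 vs 14

buggy=30 correct=14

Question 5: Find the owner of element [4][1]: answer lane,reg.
16,1

r=4->g=4,rb=0  c=1->cb=0,t=0,b0=1
L=4*4+0=16  i=0*4+0*2+1=1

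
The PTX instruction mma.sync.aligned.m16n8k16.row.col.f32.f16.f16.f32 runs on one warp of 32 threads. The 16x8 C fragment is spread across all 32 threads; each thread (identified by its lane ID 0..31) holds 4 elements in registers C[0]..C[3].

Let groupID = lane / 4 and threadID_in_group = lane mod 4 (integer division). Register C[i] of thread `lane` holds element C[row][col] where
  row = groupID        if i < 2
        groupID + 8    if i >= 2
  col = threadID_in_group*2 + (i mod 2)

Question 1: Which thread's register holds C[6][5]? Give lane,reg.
26,1

r=6⇒gr=6,Rb=0  c=5⇒th=2,odd=1
L=6*4+2=26  i=0*2+1=1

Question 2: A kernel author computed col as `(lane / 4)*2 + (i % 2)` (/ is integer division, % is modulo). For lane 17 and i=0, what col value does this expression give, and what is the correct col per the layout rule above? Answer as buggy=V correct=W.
buggy=8 correct=2

`(lane / 4)*2 + (i % 2)`[17,0]->8
L=17->gid=17>>2=4, tid=17&3=1
[0]->row 4+0=4  col 1·2+0=2
col: 8 vs 2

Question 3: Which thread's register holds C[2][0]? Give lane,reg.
r:2=>grp=2,rB=0  c:0=>tig=0,lo=0
L=2*4+0=8  i=0*2+0=0

8,0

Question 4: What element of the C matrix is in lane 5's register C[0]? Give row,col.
1,2

lane 5→5/4=1, 5 mod 4=1
i=0  r:1+0→1  c:2·1+0→2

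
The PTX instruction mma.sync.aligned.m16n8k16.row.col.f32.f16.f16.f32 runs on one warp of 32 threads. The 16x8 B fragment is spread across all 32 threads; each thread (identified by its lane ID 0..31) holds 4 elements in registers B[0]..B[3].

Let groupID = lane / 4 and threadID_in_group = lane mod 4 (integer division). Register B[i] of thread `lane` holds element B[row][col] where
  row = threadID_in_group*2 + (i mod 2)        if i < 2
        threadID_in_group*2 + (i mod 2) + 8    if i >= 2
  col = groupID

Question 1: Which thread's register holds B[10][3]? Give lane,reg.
13,2

c=3→G=3  r=10→rhi=1,T=1,p=0
L=3*4+1=13  i=1*2+0=2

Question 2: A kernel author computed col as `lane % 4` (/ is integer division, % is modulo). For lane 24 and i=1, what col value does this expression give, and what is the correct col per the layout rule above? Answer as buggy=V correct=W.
buggy=0 correct=6

`lane % 4`[24,1]⇒0
lane 24: gr=6 (24/4), th=0 (24%4)
i=1: r=0*2+1+0=1, c=gr=6
col: 0 vs 6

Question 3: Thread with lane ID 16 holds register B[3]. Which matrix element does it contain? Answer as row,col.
9,4

lane 16⇒16/4=4, 16 mod 4=0
i=3  r:2·0+1+8⇒9  c:4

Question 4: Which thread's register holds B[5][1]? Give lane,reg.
6,1

c=1⇒gr=1  r=5⇒Rb=0,th=2,odd=1
L=1*4+2=6  i=0*2+1=1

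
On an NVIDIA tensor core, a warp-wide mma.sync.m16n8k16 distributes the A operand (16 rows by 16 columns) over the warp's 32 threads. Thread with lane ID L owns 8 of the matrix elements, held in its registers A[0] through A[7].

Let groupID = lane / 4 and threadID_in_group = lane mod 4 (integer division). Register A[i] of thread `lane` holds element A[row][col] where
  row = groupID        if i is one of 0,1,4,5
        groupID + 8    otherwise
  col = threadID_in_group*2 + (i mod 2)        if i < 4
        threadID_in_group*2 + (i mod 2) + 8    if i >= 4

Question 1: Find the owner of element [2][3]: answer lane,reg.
9,1

r=2→G=2,rhi=0  c=3→chi=0,T=1,p=1
L=2*4+1=9  i=0*4+0*2+1=1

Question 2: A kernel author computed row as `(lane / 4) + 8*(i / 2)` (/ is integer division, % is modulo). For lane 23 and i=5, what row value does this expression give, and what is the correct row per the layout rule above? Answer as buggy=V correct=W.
`(lane / 4) + 8*(i / 2)`[23,5]⇒21
lane 23: gr=5 (23/4), th=3 (23%4)
i=5: r=5+0=5, c=3*2+1+8=15
row: 21 vs 5

buggy=21 correct=5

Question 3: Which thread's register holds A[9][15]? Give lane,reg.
7,7

r=9→G=1,rhi=1  c=15→chi=1,T=3,p=1
L=1*4+3=7  i=1*4+1*2+1=7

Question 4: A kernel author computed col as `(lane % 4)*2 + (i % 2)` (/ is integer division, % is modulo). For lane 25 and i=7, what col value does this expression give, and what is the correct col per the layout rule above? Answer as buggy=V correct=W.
buggy=3 correct=11

`(lane % 4)*2 + (i % 2)`[25,7]=>3
25: grp=6,tig=1
[7] (6+8,1*2+1+8) = (14,11)
col: 3 vs 11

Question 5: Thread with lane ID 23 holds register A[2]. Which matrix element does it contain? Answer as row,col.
13,6

lane 23->23/4=5, 23 mod 4=3
i=2  r:5+8->13  c:2·3+0+0->6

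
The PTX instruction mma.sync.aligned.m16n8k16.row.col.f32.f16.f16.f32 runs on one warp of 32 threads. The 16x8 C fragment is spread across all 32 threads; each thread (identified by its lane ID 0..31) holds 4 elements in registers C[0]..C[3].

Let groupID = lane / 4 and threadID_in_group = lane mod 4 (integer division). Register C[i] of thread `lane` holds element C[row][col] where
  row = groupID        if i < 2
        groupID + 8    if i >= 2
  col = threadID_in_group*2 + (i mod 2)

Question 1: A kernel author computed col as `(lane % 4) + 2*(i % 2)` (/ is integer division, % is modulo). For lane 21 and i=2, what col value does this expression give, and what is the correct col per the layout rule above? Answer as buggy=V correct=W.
buggy=1 correct=2

`(lane % 4) + 2*(i % 2)`[21,2]->1
lane 21->21/4=5, 21 mod 4=1
i=2  r:5+8->13  c:2·1+0->2
col: 1 vs 2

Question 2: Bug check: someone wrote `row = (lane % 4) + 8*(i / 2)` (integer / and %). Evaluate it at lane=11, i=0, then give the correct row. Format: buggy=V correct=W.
`(lane % 4) + 8*(i / 2)`[11,0]→3
11: G=2,T=3
[0] (2+0,3*2+0) = (2,6)
row: 3 vs 2

buggy=3 correct=2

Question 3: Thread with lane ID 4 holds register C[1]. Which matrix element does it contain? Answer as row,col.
lane 4: grp=1 (4/4), tig=0 (4%4)
i=1: r=1+0=1, c=0*2+1=1

1,1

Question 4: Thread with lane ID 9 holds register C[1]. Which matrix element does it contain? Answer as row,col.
2,3

9: grp=2,tig=1
[1] (2+0,1*2+1) = (2,3)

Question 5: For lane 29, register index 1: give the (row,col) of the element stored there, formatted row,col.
L=29→G=29>>2=7, T=29&3=1
[1]→row 7+0=7  col 1·2+1=3

7,3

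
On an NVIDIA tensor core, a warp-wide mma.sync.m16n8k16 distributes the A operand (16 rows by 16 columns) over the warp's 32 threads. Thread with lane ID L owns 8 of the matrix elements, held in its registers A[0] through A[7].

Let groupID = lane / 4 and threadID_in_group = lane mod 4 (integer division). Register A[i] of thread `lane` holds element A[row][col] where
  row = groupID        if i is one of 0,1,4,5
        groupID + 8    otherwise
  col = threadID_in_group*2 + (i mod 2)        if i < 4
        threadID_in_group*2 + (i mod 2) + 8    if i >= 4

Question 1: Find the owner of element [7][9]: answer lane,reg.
r=7→G=7,rhi=0  c=9→chi=1,T=0,p=1
L=7*4+0=28  i=1*4+0*2+1=5

28,5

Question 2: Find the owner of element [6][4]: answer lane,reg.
26,0

r=6→G=6,rhi=0  c=4→chi=0,T=2,p=0
L=6*4+2=26  i=0*4+0*2+0=0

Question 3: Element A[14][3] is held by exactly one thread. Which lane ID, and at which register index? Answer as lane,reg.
25,3

r: 14->gid=6,r8=1  c: 3->c8=0,tid=1,i&1=1
L=6*4+1=25  i=0*4+1*2+1=3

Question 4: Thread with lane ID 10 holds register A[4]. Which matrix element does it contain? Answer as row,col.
lane 10: gr=2 (10/4), th=2 (10%4)
i=4: r=2+0=2, c=2*2+0+8=12

2,12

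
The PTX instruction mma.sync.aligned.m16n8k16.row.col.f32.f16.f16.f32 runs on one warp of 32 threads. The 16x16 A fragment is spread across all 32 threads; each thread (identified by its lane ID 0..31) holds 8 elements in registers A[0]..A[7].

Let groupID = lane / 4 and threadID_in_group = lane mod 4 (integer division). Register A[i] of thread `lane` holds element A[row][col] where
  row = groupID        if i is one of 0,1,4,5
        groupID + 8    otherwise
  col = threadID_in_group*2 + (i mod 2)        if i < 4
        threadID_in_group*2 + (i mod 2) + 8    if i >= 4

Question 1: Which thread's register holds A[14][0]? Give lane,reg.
r: 14->gid=6,r8=1  c: 0->c8=0,tid=0,i&1=0
L=6*4+0=24  i=0*4+1*2+0=2

24,2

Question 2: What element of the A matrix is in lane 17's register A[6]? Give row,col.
lane 17->17/4=4, 17 mod 4=1
i=6  r:4+8->12  c:2·1+0+8->10

12,10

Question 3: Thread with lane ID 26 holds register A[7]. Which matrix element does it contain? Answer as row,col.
14,13

lane 26=>26/4=6, 26 mod 4=2
i=7  r:6+8=>14  c:2·2+1+8=>13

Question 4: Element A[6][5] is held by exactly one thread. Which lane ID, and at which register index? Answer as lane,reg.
26,1

r=6→G=6,rhi=0  c=5→chi=0,T=2,p=1
L=6*4+2=26  i=0*4+0*2+1=1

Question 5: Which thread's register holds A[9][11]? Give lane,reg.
5,7

r: 9->gid=1,r8=1  c: 11->c8=1,tid=1,i&1=1
L=1*4+1=5  i=1*4+1*2+1=7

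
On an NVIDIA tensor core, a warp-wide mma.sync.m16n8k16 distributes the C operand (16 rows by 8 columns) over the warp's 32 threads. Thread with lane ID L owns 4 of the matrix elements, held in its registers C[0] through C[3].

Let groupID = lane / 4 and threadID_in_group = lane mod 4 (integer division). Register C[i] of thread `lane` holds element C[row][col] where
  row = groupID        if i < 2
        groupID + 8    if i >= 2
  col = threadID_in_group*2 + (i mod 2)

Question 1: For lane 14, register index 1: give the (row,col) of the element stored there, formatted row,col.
L=14→G=14>>2=3, T=14&3=2
[1]→row 3+0=3  col 2·2+1=5

3,5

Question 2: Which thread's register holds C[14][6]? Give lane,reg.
27,2

r=14⇒gr=6,Rb=1  c=6⇒th=3,odd=0
L=6*4+3=27  i=1*2+0=2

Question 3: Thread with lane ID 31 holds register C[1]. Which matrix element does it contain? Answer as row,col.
7,7

lane 31: grp=7 (31/4), tig=3 (31%4)
i=1: r=7+0=7, c=3*2+1=7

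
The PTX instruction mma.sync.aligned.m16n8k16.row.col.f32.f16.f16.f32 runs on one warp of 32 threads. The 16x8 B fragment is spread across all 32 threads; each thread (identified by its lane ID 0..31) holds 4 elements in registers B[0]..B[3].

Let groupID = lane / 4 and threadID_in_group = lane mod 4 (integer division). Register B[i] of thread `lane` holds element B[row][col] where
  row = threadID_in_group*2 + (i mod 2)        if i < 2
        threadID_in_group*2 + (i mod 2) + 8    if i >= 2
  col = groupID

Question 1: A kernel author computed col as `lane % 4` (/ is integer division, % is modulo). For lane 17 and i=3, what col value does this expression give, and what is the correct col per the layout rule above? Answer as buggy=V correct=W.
buggy=1 correct=4

`lane % 4`[17,3]=>1
lane 17=>17/4=4, 17 mod 4=1
i=3  r:2·1+1+8=>11  c:4
col: 1 vs 4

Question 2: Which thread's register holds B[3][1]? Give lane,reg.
5,1

c:1=>grp=1  r:3=>rB=0,tig=1,lo=1
L=1*4+1=5  i=0*2+1=1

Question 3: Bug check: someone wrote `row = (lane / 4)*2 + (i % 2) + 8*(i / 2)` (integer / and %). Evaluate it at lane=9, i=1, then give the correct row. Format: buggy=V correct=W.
`(lane / 4)*2 + (i % 2) + 8*(i / 2)`[9,1]→5
lane 9→9/4=2, 9 mod 4=1
i=1  r:2·1+1+0→3  c:2
row: 5 vs 3

buggy=5 correct=3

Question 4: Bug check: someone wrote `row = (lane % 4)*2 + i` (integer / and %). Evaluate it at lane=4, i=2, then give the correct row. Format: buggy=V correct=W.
`(lane % 4)*2 + i`[4,2]=>2
4: grp=1,tig=0
[2] (0*2+0+8,1) = (8,1)
row: 2 vs 8

buggy=2 correct=8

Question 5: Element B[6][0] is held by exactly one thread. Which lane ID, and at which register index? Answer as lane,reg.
3,0

c=0⇒gr=0  r=6⇒Rb=0,th=3,odd=0
L=0*4+3=3  i=0*2+0=0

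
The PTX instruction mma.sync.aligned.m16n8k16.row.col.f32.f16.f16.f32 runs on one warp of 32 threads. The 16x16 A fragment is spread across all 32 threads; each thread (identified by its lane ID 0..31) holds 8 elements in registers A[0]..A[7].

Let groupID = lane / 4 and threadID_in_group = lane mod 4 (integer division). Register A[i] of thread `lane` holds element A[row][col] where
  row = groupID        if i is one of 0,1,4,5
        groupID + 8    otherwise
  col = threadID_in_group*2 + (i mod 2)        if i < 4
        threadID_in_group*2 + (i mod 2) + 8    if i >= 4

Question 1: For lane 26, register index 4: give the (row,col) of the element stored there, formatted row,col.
6,12

lane 26: gid=6 (26/4), tid=2 (26%4)
i=4: r=6+0=6, c=2*2+0+8=12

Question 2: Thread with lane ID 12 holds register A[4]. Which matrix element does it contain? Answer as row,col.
lane 12: grp=3 (12/4), tig=0 (12%4)
i=4: r=3+0=3, c=0*2+0+8=8

3,8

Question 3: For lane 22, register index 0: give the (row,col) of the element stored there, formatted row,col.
5,4

L=22→G=22>>2=5, T=22&3=2
[0]→row 5+0=5  col 2·2+0+0=4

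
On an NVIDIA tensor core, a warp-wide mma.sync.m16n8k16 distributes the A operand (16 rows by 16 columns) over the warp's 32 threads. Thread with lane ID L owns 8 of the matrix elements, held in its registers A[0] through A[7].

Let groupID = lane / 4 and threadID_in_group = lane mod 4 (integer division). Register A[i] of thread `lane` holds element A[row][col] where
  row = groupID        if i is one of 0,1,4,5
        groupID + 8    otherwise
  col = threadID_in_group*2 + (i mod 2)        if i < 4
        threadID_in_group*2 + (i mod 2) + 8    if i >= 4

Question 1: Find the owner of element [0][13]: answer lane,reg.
r: 0->gid=0,r8=0  c: 13->c8=1,tid=2,i&1=1
L=0*4+2=2  i=1*4+0*2+1=5

2,5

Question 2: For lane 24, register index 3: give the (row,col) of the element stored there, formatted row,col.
14,1

lane 24⇒24/4=6, 24 mod 4=0
i=3  r:6+8⇒14  c:2·0+1+0⇒1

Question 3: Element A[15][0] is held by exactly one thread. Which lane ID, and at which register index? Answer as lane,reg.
28,2

r=15->g=7,rb=1  c=0->cb=0,t=0,b0=0
L=7*4+0=28  i=0*4+1*2+0=2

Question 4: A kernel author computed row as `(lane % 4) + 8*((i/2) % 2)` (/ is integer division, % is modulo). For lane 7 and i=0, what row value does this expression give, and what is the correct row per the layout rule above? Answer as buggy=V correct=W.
buggy=3 correct=1

`(lane % 4) + 8*((i/2) % 2)`[7,0]⇒3
lane 7⇒7/4=1, 7 mod 4=3
i=0  r:1+0⇒1  c:2·3+0+0⇒6
row: 3 vs 1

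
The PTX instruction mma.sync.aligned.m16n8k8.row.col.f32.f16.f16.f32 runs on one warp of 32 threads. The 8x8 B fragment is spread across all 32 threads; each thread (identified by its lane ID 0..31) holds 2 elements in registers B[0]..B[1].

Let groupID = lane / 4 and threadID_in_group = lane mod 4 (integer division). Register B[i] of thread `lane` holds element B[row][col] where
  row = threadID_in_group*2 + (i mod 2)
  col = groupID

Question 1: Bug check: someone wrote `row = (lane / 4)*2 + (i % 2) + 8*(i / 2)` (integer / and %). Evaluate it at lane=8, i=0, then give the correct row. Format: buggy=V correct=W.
buggy=4 correct=0

`(lane / 4)*2 + (i % 2) + 8*(i / 2)`[8,0]→4
lane 8→8/4=2, 8 mod 4=0
i=0  r:2·0+0→0  c:2
row: 4 vs 0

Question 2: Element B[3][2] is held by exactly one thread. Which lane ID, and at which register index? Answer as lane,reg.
c=2->g=2  r=3->t=1,b0=1
L=2*4+1=9  i=1=1

9,1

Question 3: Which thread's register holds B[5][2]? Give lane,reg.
10,1

c=2->g=2  r=5->t=2,b0=1
L=2*4+2=10  i=1=1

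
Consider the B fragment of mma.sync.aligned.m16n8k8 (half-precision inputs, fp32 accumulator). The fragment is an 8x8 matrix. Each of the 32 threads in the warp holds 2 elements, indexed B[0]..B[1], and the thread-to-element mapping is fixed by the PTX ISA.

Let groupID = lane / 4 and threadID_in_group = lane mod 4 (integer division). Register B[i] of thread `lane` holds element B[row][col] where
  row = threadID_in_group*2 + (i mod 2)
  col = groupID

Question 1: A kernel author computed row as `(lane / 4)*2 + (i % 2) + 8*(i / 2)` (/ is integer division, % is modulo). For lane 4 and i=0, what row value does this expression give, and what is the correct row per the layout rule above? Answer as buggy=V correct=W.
`(lane / 4)*2 + (i % 2) + 8*(i / 2)`[4,0]->2
lane 4: g=1 (4/4), t=0 (4%4)
i=0: r=0*2+0=0, c=g=1
row: 2 vs 0

buggy=2 correct=0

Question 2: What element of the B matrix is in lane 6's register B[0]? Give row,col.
6: gid=1,tid=2
[0] (2*2+0,1) = (4,1)

4,1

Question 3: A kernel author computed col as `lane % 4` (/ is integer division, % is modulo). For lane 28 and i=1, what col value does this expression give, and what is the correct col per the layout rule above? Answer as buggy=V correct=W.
buggy=0 correct=7

`lane % 4`[28,1]→0
L=28→G=28>>2=7, T=28&3=0
[1]→row 0·2+1=1  col G=7
col: 0 vs 7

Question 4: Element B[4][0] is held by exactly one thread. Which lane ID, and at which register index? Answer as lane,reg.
c: 0->gid=0  r: 4->tid=2,i&1=0
L=0*4+2=2  i=0=0

2,0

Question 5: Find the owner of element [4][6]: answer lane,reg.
c: 6->gid=6  r: 4->tid=2,i&1=0
L=6*4+2=26  i=0=0

26,0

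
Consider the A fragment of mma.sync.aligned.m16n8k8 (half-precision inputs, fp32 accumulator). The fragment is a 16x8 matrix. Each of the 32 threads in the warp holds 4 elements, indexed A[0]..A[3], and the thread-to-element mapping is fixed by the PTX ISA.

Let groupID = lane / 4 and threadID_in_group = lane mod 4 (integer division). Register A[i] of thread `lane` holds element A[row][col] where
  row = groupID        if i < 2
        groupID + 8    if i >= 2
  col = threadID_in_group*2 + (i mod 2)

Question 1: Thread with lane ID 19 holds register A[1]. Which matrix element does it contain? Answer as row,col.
4,7

L=19→G=19>>2=4, T=19&3=3
[1]→row 4+0=4  col 3·2+1=7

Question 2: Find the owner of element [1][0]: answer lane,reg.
r:1=>grp=1,rB=0  c:0=>tig=0,lo=0
L=1*4+0=4  i=0*2+0=0

4,0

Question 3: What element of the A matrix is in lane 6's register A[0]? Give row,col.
1,4

6: grp=1,tig=2
[0] (1+0,2*2+0) = (1,4)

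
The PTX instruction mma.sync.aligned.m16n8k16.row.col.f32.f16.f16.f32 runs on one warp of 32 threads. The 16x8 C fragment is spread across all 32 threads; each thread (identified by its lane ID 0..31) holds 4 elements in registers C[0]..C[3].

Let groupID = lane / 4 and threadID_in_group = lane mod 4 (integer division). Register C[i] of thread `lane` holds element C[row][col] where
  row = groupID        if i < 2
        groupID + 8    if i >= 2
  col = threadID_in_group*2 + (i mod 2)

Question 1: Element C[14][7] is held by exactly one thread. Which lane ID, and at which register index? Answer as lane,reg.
r: 14->gid=6,r8=1  c: 7->tid=3,i&1=1
L=6*4+3=27  i=1*2+1=3

27,3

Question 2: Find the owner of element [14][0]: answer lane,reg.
24,2

r=14->g=6,rb=1  c=0->t=0,b0=0
L=6*4+0=24  i=1*2+0=2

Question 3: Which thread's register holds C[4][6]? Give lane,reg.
r: 4->gid=4,r8=0  c: 6->tid=3,i&1=0
L=4*4+3=19  i=0*2+0=0

19,0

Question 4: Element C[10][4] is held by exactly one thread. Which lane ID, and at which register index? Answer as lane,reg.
10,2

r: 10->gid=2,r8=1  c: 4->tid=2,i&1=0
L=2*4+2=10  i=1*2+0=2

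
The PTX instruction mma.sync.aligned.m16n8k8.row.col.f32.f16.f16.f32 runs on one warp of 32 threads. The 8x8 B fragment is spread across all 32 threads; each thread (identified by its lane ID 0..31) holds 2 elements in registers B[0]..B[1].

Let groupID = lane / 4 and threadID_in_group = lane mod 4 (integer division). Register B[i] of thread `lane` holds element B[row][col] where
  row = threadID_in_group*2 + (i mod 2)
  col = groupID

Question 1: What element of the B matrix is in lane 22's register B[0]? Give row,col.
lane 22⇒22/4=5, 22 mod 4=2
i=0  r:2·2+0⇒4  c:5

4,5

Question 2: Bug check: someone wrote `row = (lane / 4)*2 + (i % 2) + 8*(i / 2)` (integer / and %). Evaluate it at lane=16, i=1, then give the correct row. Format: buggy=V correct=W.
buggy=9 correct=1

`(lane / 4)*2 + (i % 2) + 8*(i / 2)`[16,1]=>9
lane 16: grp=4 (16/4), tig=0 (16%4)
i=1: r=0*2+1=1, c=grp=4
row: 9 vs 1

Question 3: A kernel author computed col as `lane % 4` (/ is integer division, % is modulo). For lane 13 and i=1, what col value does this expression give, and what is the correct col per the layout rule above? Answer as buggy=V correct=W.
`lane % 4`[13,1]->1
13: gid=3,tid=1
[1] (1*2+1,3) = (3,3)
col: 1 vs 3

buggy=1 correct=3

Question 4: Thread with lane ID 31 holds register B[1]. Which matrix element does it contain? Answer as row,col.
7,7

31: G=7,T=3
[1] (3*2+1,7) = (7,7)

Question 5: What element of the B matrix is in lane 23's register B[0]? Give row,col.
lane 23->23/4=5, 23 mod 4=3
i=0  r:2·3+0->6  c:5

6,5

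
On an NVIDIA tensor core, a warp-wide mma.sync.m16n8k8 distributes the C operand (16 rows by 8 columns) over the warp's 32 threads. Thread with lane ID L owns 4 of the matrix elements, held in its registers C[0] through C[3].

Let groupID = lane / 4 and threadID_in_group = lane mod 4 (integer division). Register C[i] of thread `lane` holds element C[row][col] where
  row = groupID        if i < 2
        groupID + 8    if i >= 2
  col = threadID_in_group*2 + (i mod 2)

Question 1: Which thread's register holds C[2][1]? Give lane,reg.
r=2→G=2,rhi=0  c=1→T=0,p=1
L=2*4+0=8  i=0*2+1=1

8,1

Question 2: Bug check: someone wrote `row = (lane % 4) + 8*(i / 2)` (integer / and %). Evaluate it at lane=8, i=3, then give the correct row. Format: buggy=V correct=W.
`(lane % 4) + 8*(i / 2)`[8,3]⇒8
L=8⇒gr=8>>2=2, th=8&3=0
[3]⇒row 2+8=10  col 0·2+1=1
row: 8 vs 10

buggy=8 correct=10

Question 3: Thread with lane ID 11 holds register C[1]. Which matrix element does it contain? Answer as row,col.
2,7

lane 11: grp=2 (11/4), tig=3 (11%4)
i=1: r=2+0=2, c=3*2+1=7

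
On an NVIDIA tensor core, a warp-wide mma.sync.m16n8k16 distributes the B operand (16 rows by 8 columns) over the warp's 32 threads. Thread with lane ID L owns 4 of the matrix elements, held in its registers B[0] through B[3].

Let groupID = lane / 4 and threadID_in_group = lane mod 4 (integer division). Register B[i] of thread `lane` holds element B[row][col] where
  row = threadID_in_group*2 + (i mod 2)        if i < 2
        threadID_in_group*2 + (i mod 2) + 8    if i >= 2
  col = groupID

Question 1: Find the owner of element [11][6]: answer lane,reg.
c=6→G=6  r=11→rhi=1,T=1,p=1
L=6*4+1=25  i=1*2+1=3

25,3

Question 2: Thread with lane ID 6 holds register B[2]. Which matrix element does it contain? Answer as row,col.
lane 6: grp=1 (6/4), tig=2 (6%4)
i=2: r=2*2+0+8=12, c=grp=1

12,1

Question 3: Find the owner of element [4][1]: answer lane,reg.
c=1⇒gr=1  r=4⇒Rb=0,th=2,odd=0
L=1*4+2=6  i=0*2+0=0

6,0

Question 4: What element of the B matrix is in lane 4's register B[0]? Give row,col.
L=4->g=4>>2=1, t=4&3=0
[0]->row 0·2+0+0=0  col g=1

0,1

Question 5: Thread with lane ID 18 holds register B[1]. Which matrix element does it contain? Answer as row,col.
5,4

lane 18->18/4=4, 18 mod 4=2
i=1  r:2·2+1+0->5  c:4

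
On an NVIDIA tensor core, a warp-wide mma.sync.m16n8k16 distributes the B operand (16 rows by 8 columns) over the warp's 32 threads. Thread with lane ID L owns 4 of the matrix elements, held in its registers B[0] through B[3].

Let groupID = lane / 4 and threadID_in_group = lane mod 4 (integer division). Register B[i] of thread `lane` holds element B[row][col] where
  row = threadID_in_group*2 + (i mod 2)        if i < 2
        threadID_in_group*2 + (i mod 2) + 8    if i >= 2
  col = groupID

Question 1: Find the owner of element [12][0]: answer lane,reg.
2,2

c=0⇒gr=0  r=12⇒Rb=1,th=2,odd=0
L=0*4+2=2  i=1*2+0=2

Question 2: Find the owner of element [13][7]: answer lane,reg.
c=7⇒gr=7  r=13⇒Rb=1,th=2,odd=1
L=7*4+2=30  i=1*2+1=3

30,3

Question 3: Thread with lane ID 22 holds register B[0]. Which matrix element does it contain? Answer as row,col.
22: G=5,T=2
[0] (2*2+0+0,5) = (4,5)

4,5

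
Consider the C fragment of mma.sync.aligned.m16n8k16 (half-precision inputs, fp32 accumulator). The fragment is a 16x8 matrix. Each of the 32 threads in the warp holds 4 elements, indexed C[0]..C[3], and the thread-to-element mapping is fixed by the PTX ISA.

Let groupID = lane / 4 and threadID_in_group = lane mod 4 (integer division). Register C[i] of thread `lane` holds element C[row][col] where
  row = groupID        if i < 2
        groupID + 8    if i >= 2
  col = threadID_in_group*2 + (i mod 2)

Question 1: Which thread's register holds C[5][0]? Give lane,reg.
20,0

r=5⇒gr=5,Rb=0  c=0⇒th=0,odd=0
L=5*4+0=20  i=0*2+0=0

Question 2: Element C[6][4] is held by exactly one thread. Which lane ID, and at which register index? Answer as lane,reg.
r=6⇒gr=6,Rb=0  c=4⇒th=2,odd=0
L=6*4+2=26  i=0*2+0=0

26,0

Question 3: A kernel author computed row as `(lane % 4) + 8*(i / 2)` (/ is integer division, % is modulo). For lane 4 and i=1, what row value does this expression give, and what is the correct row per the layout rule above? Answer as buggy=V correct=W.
buggy=0 correct=1

`(lane % 4) + 8*(i / 2)`[4,1]->0
L=4->gid=4>>2=1, tid=4&3=0
[1]->row 1+0=1  col 0·2+1=1
row: 0 vs 1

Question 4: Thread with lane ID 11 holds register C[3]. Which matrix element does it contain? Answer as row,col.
lane 11: grp=2 (11/4), tig=3 (11%4)
i=3: r=2+8=10, c=3*2+1=7

10,7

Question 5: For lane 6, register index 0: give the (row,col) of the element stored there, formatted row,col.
1,4

lane 6→6/4=1, 6 mod 4=2
i=0  r:1+0→1  c:2·2+0→4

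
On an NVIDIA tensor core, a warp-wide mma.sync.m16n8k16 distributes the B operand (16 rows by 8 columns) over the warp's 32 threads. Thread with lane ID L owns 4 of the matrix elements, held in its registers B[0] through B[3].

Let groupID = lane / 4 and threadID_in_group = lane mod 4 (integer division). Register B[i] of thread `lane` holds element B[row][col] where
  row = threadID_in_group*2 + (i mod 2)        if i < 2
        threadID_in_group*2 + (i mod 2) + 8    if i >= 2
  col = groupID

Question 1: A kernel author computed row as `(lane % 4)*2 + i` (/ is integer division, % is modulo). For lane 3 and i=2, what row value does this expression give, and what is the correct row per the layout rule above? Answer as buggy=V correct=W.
buggy=8 correct=14

`(lane % 4)*2 + i`[3,2]⇒8
L=3⇒gr=3>>2=0, th=3&3=3
[2]⇒row 3·2+0+8=14  col gr=0
row: 8 vs 14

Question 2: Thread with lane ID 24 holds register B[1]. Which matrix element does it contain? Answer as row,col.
lane 24⇒24/4=6, 24 mod 4=0
i=1  r:2·0+1+0⇒1  c:6

1,6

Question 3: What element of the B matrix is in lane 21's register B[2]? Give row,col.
L=21->g=21>>2=5, t=21&3=1
[2]->row 1·2+0+8=10  col g=5

10,5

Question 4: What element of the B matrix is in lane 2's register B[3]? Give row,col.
13,0

lane 2->2/4=0, 2 mod 4=2
i=3  r:2·2+1+8->13  c:0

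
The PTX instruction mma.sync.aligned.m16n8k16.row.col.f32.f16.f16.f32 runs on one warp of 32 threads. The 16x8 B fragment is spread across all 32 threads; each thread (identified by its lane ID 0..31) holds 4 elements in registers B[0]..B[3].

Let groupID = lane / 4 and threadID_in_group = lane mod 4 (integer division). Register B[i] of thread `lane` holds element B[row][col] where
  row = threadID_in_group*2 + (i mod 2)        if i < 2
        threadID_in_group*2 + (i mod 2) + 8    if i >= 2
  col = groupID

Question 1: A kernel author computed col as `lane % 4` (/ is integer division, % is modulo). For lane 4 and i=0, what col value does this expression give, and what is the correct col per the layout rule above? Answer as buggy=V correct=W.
`lane % 4`[4,0]→0
4: G=1,T=0
[0] (0*2+0+0,1) = (0,1)
col: 0 vs 1

buggy=0 correct=1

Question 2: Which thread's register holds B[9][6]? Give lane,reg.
24,3

c=6→G=6  r=9→rhi=1,T=0,p=1
L=6*4+0=24  i=1*2+1=3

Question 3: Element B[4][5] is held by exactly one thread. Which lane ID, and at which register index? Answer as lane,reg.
c=5⇒gr=5  r=4⇒Rb=0,th=2,odd=0
L=5*4+2=22  i=0*2+0=0

22,0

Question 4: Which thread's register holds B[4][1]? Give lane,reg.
c=1⇒gr=1  r=4⇒Rb=0,th=2,odd=0
L=1*4+2=6  i=0*2+0=0

6,0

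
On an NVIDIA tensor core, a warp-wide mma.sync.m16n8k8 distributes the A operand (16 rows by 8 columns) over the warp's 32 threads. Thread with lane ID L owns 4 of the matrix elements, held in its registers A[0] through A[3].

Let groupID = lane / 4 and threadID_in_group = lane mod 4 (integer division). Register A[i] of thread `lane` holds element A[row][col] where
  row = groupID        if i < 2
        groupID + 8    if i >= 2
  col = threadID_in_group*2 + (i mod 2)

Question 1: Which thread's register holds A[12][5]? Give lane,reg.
r: 12->gid=4,r8=1  c: 5->tid=2,i&1=1
L=4*4+2=18  i=1*2+1=3

18,3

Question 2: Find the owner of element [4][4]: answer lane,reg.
r=4⇒gr=4,Rb=0  c=4⇒th=2,odd=0
L=4*4+2=18  i=0*2+0=0

18,0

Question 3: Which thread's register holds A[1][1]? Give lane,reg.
r=1→G=1,rhi=0  c=1→T=0,p=1
L=1*4+0=4  i=0*2+1=1

4,1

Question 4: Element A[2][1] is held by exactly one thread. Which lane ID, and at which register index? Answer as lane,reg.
8,1

r: 2->gid=2,r8=0  c: 1->tid=0,i&1=1
L=2*4+0=8  i=0*2+1=1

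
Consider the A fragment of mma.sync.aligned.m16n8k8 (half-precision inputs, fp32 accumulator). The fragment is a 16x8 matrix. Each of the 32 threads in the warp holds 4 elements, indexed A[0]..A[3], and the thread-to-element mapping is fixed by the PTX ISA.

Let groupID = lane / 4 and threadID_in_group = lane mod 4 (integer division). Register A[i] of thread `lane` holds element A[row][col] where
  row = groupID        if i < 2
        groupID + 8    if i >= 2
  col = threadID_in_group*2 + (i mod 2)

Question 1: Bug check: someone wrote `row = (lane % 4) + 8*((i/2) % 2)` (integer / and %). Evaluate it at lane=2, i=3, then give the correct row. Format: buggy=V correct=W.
buggy=10 correct=8

`(lane % 4) + 8*((i/2) % 2)`[2,3]⇒10
lane 2: gr=0 (2/4), th=2 (2%4)
i=3: r=0+8=8, c=2*2+1=5
row: 10 vs 8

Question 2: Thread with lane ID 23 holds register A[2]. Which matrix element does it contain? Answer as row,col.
23: g=5,t=3
[2] (5+8,3*2+0) = (13,6)

13,6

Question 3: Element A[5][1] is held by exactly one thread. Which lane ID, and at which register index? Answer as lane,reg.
20,1

r=5⇒gr=5,Rb=0  c=1⇒th=0,odd=1
L=5*4+0=20  i=0*2+1=1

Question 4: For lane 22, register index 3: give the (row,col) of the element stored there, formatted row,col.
13,5

22: G=5,T=2
[3] (5+8,2*2+1) = (13,5)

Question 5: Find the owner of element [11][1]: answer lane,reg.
12,3

r=11⇒gr=3,Rb=1  c=1⇒th=0,odd=1
L=3*4+0=12  i=1*2+1=3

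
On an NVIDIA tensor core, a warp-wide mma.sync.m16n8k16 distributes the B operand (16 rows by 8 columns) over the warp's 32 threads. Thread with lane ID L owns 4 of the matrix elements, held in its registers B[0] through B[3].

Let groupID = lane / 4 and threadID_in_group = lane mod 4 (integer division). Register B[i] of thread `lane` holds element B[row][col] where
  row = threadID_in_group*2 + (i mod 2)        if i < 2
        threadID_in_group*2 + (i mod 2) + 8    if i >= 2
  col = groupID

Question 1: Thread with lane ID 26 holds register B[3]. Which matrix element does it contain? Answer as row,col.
lane 26->26/4=6, 26 mod 4=2
i=3  r:2·2+1+8->13  c:6

13,6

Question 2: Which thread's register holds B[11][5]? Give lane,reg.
21,3

c:5=>grp=5  r:11=>rB=1,tig=1,lo=1
L=5*4+1=21  i=1*2+1=3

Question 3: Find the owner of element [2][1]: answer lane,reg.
5,0

c:1=>grp=1  r:2=>rB=0,tig=1,lo=0
L=1*4+1=5  i=0*2+0=0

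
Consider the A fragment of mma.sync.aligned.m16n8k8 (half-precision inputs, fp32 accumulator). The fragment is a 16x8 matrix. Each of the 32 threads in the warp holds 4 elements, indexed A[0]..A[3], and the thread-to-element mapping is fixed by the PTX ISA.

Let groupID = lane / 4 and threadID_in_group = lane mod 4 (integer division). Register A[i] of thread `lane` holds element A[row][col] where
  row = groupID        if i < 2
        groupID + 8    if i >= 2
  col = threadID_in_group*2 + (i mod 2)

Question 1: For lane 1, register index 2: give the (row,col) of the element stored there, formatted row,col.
8,2

1: grp=0,tig=1
[2] (0+8,1*2+0) = (8,2)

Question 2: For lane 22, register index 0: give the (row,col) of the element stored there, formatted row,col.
5,4

22: gr=5,th=2
[0] (5+0,2*2+0) = (5,4)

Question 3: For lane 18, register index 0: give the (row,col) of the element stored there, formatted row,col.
L=18⇒gr=18>>2=4, th=18&3=2
[0]⇒row 4+0=4  col 2·2+0=4

4,4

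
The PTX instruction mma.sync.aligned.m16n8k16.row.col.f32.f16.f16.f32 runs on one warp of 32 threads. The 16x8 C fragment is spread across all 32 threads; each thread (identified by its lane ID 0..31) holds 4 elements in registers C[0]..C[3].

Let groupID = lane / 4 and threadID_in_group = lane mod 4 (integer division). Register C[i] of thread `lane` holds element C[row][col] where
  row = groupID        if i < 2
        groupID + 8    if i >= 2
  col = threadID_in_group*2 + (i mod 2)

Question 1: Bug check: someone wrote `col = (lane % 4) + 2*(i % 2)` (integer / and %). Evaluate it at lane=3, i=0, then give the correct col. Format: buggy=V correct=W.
buggy=3 correct=6

`(lane % 4) + 2*(i % 2)`[3,0]->3
lane 3->3/4=0, 3 mod 4=3
i=0  r:0+0->0  c:2·3+0->6
col: 3 vs 6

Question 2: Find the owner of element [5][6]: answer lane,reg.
r=5→G=5,rhi=0  c=6→T=3,p=0
L=5*4+3=23  i=0*2+0=0

23,0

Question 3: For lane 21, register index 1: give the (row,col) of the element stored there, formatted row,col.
21: g=5,t=1
[1] (5+0,1*2+1) = (5,3)

5,3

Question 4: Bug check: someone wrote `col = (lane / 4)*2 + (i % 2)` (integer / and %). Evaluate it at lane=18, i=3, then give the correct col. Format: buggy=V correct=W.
`(lane / 4)*2 + (i % 2)`[18,3]=>9
lane 18: grp=4 (18/4), tig=2 (18%4)
i=3: r=4+8=12, c=2*2+1=5
col: 9 vs 5

buggy=9 correct=5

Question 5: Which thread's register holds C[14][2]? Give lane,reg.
r:14=>grp=6,rB=1  c:2=>tig=1,lo=0
L=6*4+1=25  i=1*2+0=2

25,2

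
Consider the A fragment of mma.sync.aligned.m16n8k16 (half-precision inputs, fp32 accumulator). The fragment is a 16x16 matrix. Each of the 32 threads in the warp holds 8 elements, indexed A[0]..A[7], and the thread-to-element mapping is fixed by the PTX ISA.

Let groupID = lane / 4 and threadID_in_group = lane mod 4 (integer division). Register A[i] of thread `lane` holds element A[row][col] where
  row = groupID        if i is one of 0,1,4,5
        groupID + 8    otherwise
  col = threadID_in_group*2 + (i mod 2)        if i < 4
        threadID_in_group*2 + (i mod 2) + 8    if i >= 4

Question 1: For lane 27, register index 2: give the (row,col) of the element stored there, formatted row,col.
14,6

L=27->g=27>>2=6, t=27&3=3
[2]->row 6+8=14  col 3·2+0+0=6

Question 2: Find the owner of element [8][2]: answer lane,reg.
r=8->g=0,rb=1  c=2->cb=0,t=1,b0=0
L=0*4+1=1  i=0*4+1*2+0=2

1,2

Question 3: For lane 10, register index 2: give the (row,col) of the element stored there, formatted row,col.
lane 10: g=2 (10/4), t=2 (10%4)
i=2: r=2+8=10, c=2*2+0+0=4

10,4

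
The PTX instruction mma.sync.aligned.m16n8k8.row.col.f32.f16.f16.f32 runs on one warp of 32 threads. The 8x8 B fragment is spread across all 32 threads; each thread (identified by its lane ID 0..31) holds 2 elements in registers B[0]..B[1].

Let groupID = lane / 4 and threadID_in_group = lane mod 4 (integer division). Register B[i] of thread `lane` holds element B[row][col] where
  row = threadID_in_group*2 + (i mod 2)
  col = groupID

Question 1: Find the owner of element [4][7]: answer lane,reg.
c=7⇒gr=7  r=4⇒th=2,odd=0
L=7*4+2=30  i=0=0

30,0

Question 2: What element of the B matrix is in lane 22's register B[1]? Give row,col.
5,5

22: G=5,T=2
[1] (2*2+1,5) = (5,5)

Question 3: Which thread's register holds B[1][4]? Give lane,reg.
16,1

c=4->g=4  r=1->t=0,b0=1
L=4*4+0=16  i=1=1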